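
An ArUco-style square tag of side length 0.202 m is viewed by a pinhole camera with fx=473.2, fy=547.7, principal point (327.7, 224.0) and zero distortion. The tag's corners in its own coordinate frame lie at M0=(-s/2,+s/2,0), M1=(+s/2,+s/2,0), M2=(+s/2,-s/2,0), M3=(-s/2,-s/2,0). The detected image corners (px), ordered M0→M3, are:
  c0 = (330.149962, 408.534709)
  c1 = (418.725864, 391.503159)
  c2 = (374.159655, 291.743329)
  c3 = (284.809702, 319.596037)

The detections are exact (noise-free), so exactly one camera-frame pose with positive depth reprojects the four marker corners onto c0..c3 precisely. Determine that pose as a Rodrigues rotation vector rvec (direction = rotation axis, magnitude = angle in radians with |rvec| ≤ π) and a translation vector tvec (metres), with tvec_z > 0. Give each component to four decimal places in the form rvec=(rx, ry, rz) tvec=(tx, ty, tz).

rvec=(0.3842, 0.4191, -0.4039) tvec=(0.0444, 0.2210, 0.9252)

Intrinsics K: fx=473.2, fy=547.7, cx=327.7, cy=224.0
Marker side s = 0.202 m; corners in marker frame (Z=0):
  M0 = (-0.1010, +0.1010, 0)
  M1 = (+0.1010, +0.1010, 0)
  M2 = (+0.1010, -0.1010, 0)
  M3 = (-0.1010, -0.1010, 0)
Detected image corners:
  c0 = (330.149962, 408.534709) px
  c1 = (418.725864, 391.503159) px
  c2 = (374.159655, 291.743329) px
  c3 = (284.809702, 319.596037) px
Planar DLT: solve 8×8 A·h = b for H (H[2,2]=1):
  H  [+265.17622 +326.31487 +350.39395]
  H  [-285.91954 +569.66693 +354.81191]
  H  [-0.49772 +0.29457 +1.00000]
B = K⁻¹H; ‖b₁‖=1.080879, ‖b₂‖=1.080879; λ = 2/(‖b₁‖+‖b₂‖) = 0.925173, sign → tz>0 ⇒ λ=+0.925173
r₁ = λ·B[:,0] = (+0.83734,-0.29465,-0.46047); r₂ = λ·B[:,1] = (+0.44926,+0.85082,+0.27253)
r₃ = r₁×r₂ = (+0.31148,-0.43507,+0.84480); SVD([r₁ r₂ r₃]) → R = UVᵀ:
  R  [+0.83734 +0.44926 +0.31148]
  R  [-0.29465 +0.85082 -0.43507]
  R  [-0.46047 +0.27253 +0.84480]
t = (+0.04437, +0.22097, +0.92517) m
tr R = 2.532966; θ = arccos((tr R − 1)/2) = 0.697449 rad = 39.961°
axis k = ((R−Rᵀ)₃₂, (R−Rᵀ)₁₃, (R−Rᵀ)₂₁) / (2 sinθ) = (+0.550866, +0.600963, -0.579128)
rvec = θ·k = (+0.384201, +0.419142, -0.403913)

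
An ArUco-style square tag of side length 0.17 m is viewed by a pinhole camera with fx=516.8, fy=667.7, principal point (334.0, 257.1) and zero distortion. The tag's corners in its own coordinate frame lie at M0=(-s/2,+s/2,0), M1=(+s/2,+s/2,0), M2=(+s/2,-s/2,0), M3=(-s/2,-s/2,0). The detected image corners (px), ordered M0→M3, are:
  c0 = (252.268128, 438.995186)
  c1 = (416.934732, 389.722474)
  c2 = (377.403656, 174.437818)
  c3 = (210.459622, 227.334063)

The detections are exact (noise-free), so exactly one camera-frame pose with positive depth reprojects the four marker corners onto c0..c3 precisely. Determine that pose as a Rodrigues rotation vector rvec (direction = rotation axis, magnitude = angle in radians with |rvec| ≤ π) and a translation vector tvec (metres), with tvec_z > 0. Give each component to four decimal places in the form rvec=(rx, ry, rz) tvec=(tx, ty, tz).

rvec=(0.0556, 0.0329, -0.2375) tvec=(-0.0200, 0.0397, 0.5140)

Intrinsics K: fx=516.8, fy=667.7, cx=334.0, cy=257.1
Marker side s = 0.17 m; corners in marker frame (Z=0):
  M0 = (-0.0850, +0.0850, 0)
  M1 = (+0.0850, +0.0850, 0)
  M2 = (+0.0850, -0.0850, 0)
  M3 = (-0.0850, -0.0850, 0)
Detected image corners:
  c0 = (252.268128, 438.995186) px
  c1 = (416.934732, 389.722474) px
  c2 = (377.403656, 174.437818) px
  c3 = (210.459622, 227.334063) px
Planar DLT: solve 8×8 A·h = b for H (H[2,2]=1):
  H  [+951.36901 +270.53159 +313.90253]
  H  [-323.80133 +1286.24744 +308.68978]
  H  [-0.07605 +0.09945 +1.00000]
B = K⁻¹H; ‖b₁‖=1.945673, ‖b₂‖=1.945673; λ = 2/(‖b₁‖+‖b₂‖) = 0.513961, sign → tz>0 ⇒ λ=+0.513961
r₁ = λ·B[:,0] = (+0.97140,-0.23420,-0.03909); r₂ = λ·B[:,1] = (+0.23601,+0.97041,+0.05111)
r₃ = r₁×r₂ = (+0.02596,-0.05888,+0.99793); SVD([r₁ r₂ r₃]) → R = UVᵀ:
  R  [+0.97140 +0.23601 +0.02596]
  R  [-0.23420 +0.97041 -0.05888]
  R  [-0.03909 +0.05111 +0.99793]
t = (-0.01999, +0.03971, +0.51396) m
tr R = 2.939736; θ = arccos((tr R − 1)/2) = 0.246107 rad = 14.101°
axis k = ((R−Rᵀ)₃₂, (R−Rᵀ)₁₃, (R−Rᵀ)₂₁) / (2 sinθ) = (+0.225734, +0.133492, -0.964999)
rvec = θ·k = (+0.055555, +0.032853, -0.237493)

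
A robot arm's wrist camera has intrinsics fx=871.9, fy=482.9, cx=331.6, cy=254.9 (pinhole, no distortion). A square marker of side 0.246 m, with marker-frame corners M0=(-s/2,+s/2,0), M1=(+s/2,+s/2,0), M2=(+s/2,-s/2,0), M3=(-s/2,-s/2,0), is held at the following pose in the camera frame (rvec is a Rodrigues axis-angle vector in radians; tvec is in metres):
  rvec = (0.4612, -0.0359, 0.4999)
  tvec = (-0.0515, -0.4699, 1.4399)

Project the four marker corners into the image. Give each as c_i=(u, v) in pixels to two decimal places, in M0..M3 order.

c0=(202.93, 113.94) c1=(330.92, 153.01) c2=(402.57, 79.88) c3=(266.84, 36.00)

Intrinsics K: fx=871.9, fy=482.9, cx=331.6, cy=254.9
Marker side s = 0.246 m; corners in marker frame (Z=0):
  M0 = (-0.1230, +0.1230, 0)
  M1 = (+0.1230, +0.1230, 0)
  M2 = (+0.1230, -0.1230, 0)
  M3 = (-0.1230, -0.1230, 0)
rvec = (0.4612, -0.0359, 0.4999), |rvec| = θ = 0.68110 rad = 39.024°
Rodrigues: sinθ=0.62965, 1−cosθ=0.22312; R = I + sinθ·[k]× + (1−cosθ)·[k]×²:
    [+0.87919 -0.47010 +0.07770]
    [+0.45417 +0.77750 -0.43499]
    [+0.14408 +0.41773 +0.89708]
t = (-0.0515, -0.4699, 1.4399) m
M0: Pc = R·M0+t = (-0.21746, -0.43013, +1.47356); u = 871.9·(-0.21746)/1.47356 + 331.6 = 202.9283, v = 482.9·(-0.43013)/1.47356 + 254.9 = 113.9419
M1: Pc = R·M1+t = (-0.00118, -0.31840, +1.50900); u = 871.9·(-0.00118)/1.50900 + 331.6 = 330.9168, v = 482.9·(-0.31840)/1.50900 + 254.9 = 153.0066
M2: Pc = R·M2+t = (+0.11446, -0.50967, +1.40624); u = 871.9·(+0.11446)/1.40624 + 331.6 = 402.5691, v = 482.9·(-0.50967)/1.40624 + 254.9 = 79.8806
M3: Pc = R·M3+t = (-0.10182, -0.62140, +1.37080); u = 871.9·(-0.10182)/1.37080 + 331.6 = 266.8386, v = 482.9·(-0.62140)/1.37080 + 254.9 = 35.9967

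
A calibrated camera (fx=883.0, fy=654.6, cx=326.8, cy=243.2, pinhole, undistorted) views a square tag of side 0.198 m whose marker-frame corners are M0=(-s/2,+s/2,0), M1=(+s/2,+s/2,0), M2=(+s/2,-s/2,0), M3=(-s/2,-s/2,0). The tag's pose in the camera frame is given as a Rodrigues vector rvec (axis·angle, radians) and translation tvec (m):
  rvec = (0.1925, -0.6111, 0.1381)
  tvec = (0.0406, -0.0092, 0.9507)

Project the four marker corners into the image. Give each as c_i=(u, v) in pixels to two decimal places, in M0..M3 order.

c0=(270.34, 300.96) c1=(415.39, 303.55) c2=(450.38, 178.42) c3=(305.39, 159.38)

Intrinsics K: fx=883.0, fy=654.6, cx=326.8, cy=243.2
Marker side s = 0.198 m; corners in marker frame (Z=0):
  M0 = (-0.0990, +0.0990, 0)
  M1 = (+0.0990, +0.0990, 0)
  M2 = (+0.0990, -0.0990, 0)
  M3 = (-0.0990, -0.0990, 0)
rvec = (0.1925, -0.6111, 0.1381), |rvec| = θ = 0.65542 rad = 37.553°
Rodrigues: sinθ=0.60949, 1−cosθ=0.20721; R = I + sinθ·[k]× + (1−cosθ)·[k]×²:
    [+0.81067 -0.18517 -0.55546]
    [+0.07168 +0.97293 -0.21972]
    [+0.58110 +0.13830 +0.80199]
t = (0.0406, -0.0092, 0.9507) m
M0: Pc = R·M0+t = (-0.05799, +0.08002, +0.90686); u = 883.0·(-0.05799)/0.90686 + 326.8 = 270.3383, v = 654.6·(+0.08002)/0.90686 + 243.2 = 300.9632
M1: Pc = R·M1+t = (+0.10252, +0.09422, +1.02192); u = 883.0·(+0.10252)/1.02192 + 326.8 = 415.3874, v = 654.6·(+0.09422)/1.02192 + 243.2 = 303.5509
M2: Pc = R·M2+t = (+0.13919, -0.09842, +0.99454); u = 883.0·(+0.13919)/0.99454 + 326.8 = 450.3777, v = 654.6·(-0.09842)/0.99454 + 243.2 = 178.4182
M3: Pc = R·M3+t = (-0.02132, -0.11262, +0.87948); u = 883.0·(-0.02132)/0.87948 + 326.8 = 305.3899, v = 654.6·(-0.11262)/0.87948 + 243.2 = 159.3794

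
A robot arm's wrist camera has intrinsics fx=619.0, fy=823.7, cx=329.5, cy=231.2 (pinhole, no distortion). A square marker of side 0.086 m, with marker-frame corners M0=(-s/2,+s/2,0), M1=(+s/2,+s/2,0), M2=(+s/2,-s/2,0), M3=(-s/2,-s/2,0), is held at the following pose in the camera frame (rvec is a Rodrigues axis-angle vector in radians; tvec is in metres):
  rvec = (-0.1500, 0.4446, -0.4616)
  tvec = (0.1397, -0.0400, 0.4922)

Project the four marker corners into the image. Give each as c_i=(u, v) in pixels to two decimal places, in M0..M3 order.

Intrinsics K: fx=619.0, fy=823.7, cx=329.5, cy=231.2
Marker side s = 0.086 m; corners in marker frame (Z=0):
  M0 = (-0.0430, +0.0430, 0)
  M1 = (+0.0430, +0.0430, 0)
  M2 = (+0.0430, -0.0430, 0)
  M3 = (-0.0430, -0.0430, 0)
rvec = (-0.1500, 0.4446, -0.4616), |rvec| = θ = 0.65821 rad = 37.713°
Rodrigues: sinθ=0.61170, 1−cosθ=0.20891; R = I + sinθ·[k]× + (1−cosθ)·[k]×²:
    [+0.80194 +0.39683 +0.44657]
    [-0.46114 +0.88640 +0.04044]
    [-0.37980 -0.23836 +0.89383]
t = (0.1397, -0.0400, 0.4922) m
M0: Pc = R·M0+t = (+0.12228, +0.01794, +0.49828); u = 619.0·(+0.12228)/0.49828 + 329.5 = 481.4050, v = 823.7·(+0.01794)/0.49828 + 231.2 = 260.8637
M1: Pc = R·M1+t = (+0.19125, -0.02171, +0.46562); u = 619.0·(+0.19125)/0.46562 + 329.5 = 583.7459, v = 823.7·(-0.02171)/0.46562 + 231.2 = 192.7875
M2: Pc = R·M2+t = (+0.15712, -0.09794, +0.48612); u = 619.0·(+0.15712)/0.48612 + 329.5 = 529.5689, v = 823.7·(-0.09794)/0.48612 + 231.2 = 65.2386
M3: Pc = R·M3+t = (+0.08815, -0.05829, +0.51878); u = 619.0·(+0.08815)/0.51878 + 329.5 = 434.6829, v = 823.7·(-0.05829)/0.51878 + 231.2 = 138.6553

c0=(481.40, 260.86) c1=(583.75, 192.79) c2=(529.57, 65.24) c3=(434.68, 138.66)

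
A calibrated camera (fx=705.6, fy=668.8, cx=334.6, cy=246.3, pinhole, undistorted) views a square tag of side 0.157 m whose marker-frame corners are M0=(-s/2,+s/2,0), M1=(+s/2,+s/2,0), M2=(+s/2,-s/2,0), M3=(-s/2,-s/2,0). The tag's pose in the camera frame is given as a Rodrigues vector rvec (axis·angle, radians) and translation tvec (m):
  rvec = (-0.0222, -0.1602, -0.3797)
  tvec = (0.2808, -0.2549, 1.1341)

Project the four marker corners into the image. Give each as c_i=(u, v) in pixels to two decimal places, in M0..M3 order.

c0=(484.23, 155.02) c1=(569.43, 123.40) c2=(533.86, 38.17) c3=(447.76, 67.91)

Intrinsics K: fx=705.6, fy=668.8, cx=334.6, cy=246.3
Marker side s = 0.157 m; corners in marker frame (Z=0):
  M0 = (-0.0785, +0.0785, 0)
  M1 = (+0.0785, +0.0785, 0)
  M2 = (+0.0785, -0.0785, 0)
  M3 = (-0.0785, -0.0785, 0)
rvec = (-0.0222, -0.1602, -0.3797), |rvec| = θ = 0.41271 rad = 23.647°
Rodrigues: sinθ=0.40109, 1−cosθ=0.08396; R = I + sinθ·[k]× + (1−cosθ)·[k]×²:
    [+0.91628 +0.37077 -0.15154]
    [-0.36726 +0.92869 +0.05156]
    [+0.15985 +0.00841 +0.98711]
t = (0.2808, -0.2549, 1.1341) m
M0: Pc = R·M0+t = (+0.23798, -0.15317, +1.12221); u = 705.6·(+0.23798)/1.12221 + 334.6 = 484.2300, v = 668.8·(-0.15317)/1.12221 + 246.3 = 155.0171
M1: Pc = R·M1+t = (+0.38183, -0.21083, +1.14731); u = 705.6·(+0.38183)/1.14731 + 334.6 = 569.4292, v = 668.8·(-0.21083)/1.14731 + 246.3 = 123.4022
M2: Pc = R·M2+t = (+0.32362, -0.35663, +1.14599); u = 705.6·(+0.32362)/1.14599 + 334.6 = 533.8590, v = 668.8·(-0.35663)/1.14599 + 246.3 = 38.1691
M3: Pc = R·M3+t = (+0.17977, -0.29897, +1.12089); u = 705.6·(+0.17977)/1.12089 + 334.6 = 447.7630, v = 668.8·(-0.29897)/1.12089 + 246.3 = 67.9130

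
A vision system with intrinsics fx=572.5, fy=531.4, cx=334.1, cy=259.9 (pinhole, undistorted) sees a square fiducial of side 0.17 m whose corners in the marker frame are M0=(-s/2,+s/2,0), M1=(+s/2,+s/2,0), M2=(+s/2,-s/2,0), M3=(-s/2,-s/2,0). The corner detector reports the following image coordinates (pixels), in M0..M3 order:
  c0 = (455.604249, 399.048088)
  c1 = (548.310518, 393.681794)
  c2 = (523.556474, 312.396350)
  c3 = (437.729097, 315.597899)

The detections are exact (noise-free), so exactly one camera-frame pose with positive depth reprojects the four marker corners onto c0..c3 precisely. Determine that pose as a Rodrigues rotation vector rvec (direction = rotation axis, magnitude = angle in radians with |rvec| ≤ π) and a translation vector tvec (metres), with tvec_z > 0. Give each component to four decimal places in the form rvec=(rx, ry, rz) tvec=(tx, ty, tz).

Intrinsics K: fx=572.5, fy=531.4, cx=334.1, cy=259.9
Marker side s = 0.17 m; corners in marker frame (Z=0):
  M0 = (-0.0850, +0.0850, 0)
  M1 = (+0.0850, +0.0850, 0)
  M2 = (+0.0850, -0.0850, 0)
  M3 = (-0.0850, -0.0850, 0)
Detected image corners:
  c0 = (455.604249, 399.048088) px
  c1 = (548.310518, 393.681794) px
  c2 = (523.556474, 312.396350) px
  c3 = (437.729097, 315.597899) px
Planar DLT: solve 8×8 A·h = b for H (H[2,2]=1):
  H  [+587.84736 -112.28210 +491.35244]
  H  [+21.02788 +312.46994 +353.46249]
  H  [+0.12941 -0.48419 +1.00000]
B = K⁻¹H; ‖b₁‖=0.960340, ‖b₂‖=0.960340; λ = 2/(‖b₁‖+‖b₂‖) = 1.041298, sign → tz>0 ⇒ λ=+1.041298
r₁ = λ·B[:,0] = (+0.99057,-0.02470,+0.13476); r₂ = λ·B[:,1] = (+0.09001,+0.85889,-0.50419)
r₃ = r₁×r₂ = (-0.10329,+0.51157,+0.85301); SVD([r₁ r₂ r₃]) → R = UVᵀ:
  R  [+0.99057 +0.09001 -0.10329]
  R  [-0.02470 +0.85889 +0.51157]
  R  [+0.13476 -0.50419 +0.85301]
t = (+0.28602, +0.18334, +1.04130) m
tr R = 2.702473; θ = arccos((tr R − 1)/2) = 0.552459 rad = 31.654°
axis k = ((R−Rᵀ)₃₂, (R−Rᵀ)₁₃, (R−Rᵀ)₂₁) / (2 sinθ) = (-0.967788, -0.226804, -0.109297)
rvec = θ·k = (-0.534664, -0.125300, -0.060382)

rvec=(-0.5347, -0.1253, -0.0604) tvec=(0.2860, 0.1833, 1.0413)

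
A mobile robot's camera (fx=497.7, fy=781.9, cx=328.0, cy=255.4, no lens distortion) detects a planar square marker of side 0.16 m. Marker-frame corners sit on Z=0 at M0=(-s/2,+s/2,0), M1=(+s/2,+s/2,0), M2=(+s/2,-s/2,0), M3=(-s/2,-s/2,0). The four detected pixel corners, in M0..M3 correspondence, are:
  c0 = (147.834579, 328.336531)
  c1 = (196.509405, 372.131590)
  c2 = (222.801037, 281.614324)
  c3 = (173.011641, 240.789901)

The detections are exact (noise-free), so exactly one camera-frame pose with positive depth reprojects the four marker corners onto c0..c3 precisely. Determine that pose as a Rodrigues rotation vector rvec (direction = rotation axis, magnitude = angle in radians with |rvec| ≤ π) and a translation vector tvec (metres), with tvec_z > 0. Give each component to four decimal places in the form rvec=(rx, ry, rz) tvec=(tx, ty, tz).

Intrinsics K: fx=497.7, fy=781.9, cx=328.0, cy=255.4
Marker side s = 0.16 m; corners in marker frame (Z=0):
  M0 = (-0.0800, +0.0800, 0)
  M1 = (+0.0800, +0.0800, 0)
  M2 = (+0.0800, -0.0800, 0)
  M3 = (-0.0800, -0.0800, 0)
Detected image corners:
  c0 = (147.834579, 328.336531) px
  c1 = (196.509405, 372.131590) px
  c2 = (222.801037, 281.614324) px
  c3 = (173.011641, 240.789901) px
Planar DLT: solve 8×8 A·h = b for H (H[2,2]=1):
  H  [+266.81746 -155.96260 +184.57735]
  H  [+196.92072 +564.24171 +305.43691]
  H  [-0.22090 +0.02602 +1.00000]
B = K⁻¹H; ‖b₁‖=0.786429, ‖b₂‖=0.786429; λ = 2/(‖b₁‖+‖b₂‖) = 1.271570, sign → tz>0 ⇒ λ=+1.271570
r₁ = λ·B[:,0] = (+0.86681,+0.41200,-0.28090); r₂ = λ·B[:,1] = (-0.42028,+0.90679,+0.03309)
r₃ = r₁×r₂ = (+0.26835,+0.08937,+0.95917); SVD([r₁ r₂ r₃]) → R = UVᵀ:
  R  [+0.86681 -0.42028 +0.26835]
  R  [+0.41200 +0.90679 +0.08937]
  R  [-0.28090 +0.03309 +0.95917]
t = (-0.36643, +0.08137, +1.27157) m
tr R = 2.732769; θ = arccos((tr R − 1)/2) = 0.522880 rad = 29.959°
axis k = ((R−Rᵀ)₃₂, (R−Rᵀ)₁₃, (R−Rᵀ)₂₁) / (2 sinθ) = (-0.056348, +0.549928, +0.833309)
rvec = θ·k = (-0.029463, +0.287546, +0.435721)

rvec=(-0.0295, 0.2875, 0.4357) tvec=(-0.3664, 0.0814, 1.2716)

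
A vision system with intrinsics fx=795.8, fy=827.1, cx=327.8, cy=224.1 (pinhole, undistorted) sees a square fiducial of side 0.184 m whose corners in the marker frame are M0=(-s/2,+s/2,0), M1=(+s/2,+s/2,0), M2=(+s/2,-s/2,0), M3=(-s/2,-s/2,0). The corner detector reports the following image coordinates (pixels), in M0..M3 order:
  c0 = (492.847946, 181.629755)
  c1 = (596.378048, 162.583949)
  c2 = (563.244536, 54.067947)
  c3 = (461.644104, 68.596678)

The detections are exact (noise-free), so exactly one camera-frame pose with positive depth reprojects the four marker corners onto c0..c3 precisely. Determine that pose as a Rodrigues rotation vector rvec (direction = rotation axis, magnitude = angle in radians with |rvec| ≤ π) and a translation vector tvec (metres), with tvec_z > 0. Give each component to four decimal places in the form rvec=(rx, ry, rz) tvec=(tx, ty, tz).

rvec=(-0.2377, -0.2318, -0.2047) tvec=(0.3215, -0.1665, 1.2704)

Intrinsics K: fx=795.8, fy=827.1, cx=327.8, cy=224.1
Marker side s = 0.184 m; corners in marker frame (Z=0):
  M0 = (-0.0920, +0.0920, 0)
  M1 = (+0.0920, +0.0920, 0)
  M2 = (+0.0920, -0.0920, 0)
  M3 = (-0.0920, -0.0920, 0)
Detected image corners:
  c0 = (492.847946, 181.629755) px
  c1 = (596.378048, 162.583949) px
  c2 = (563.244536, 54.067947) px
  c3 = (461.644104, 68.596678) px
Planar DLT: solve 8×8 A·h = b for H (H[2,2]=1):
  H  [+661.33796 +88.26467 +529.21438]
  H  [-68.08340 +582.67545 +115.73213]
  H  [+0.19677 -0.16396 +1.00000]
B = K⁻¹H; ‖b₁‖=0.787140, ‖b₂‖=0.787140; λ = 2/(‖b₁‖+‖b₂‖) = 1.270422, sign → tz>0 ⇒ λ=+1.270422
r₁ = λ·B[:,0] = (+0.95280,-0.17231,+0.24998); r₂ = λ·B[:,1] = (+0.22671,+0.95143,-0.20830)
r₃ = r₁×r₂ = (-0.20194,+0.25514,+0.94558); SVD([r₁ r₂ r₃]) → R = UVᵀ:
  R  [+0.95280 +0.22671 -0.20194]
  R  [-0.17231 +0.95143 +0.25514]
  R  [+0.24998 -0.20830 +0.94558]
t = (+0.32154, -0.16645, +1.27042) m
tr R = 2.849803; θ = arccos((tr R − 1)/2) = 0.390020 rad = 22.347°
axis k = ((R−Rᵀ)₃₂, (R−Rᵀ)₁₃, (R−Rᵀ)₂₁) / (2 sinθ) = (-0.609468, -0.594308, -0.524735)
rvec = θ·k = (-0.237705, -0.231792, -0.204657)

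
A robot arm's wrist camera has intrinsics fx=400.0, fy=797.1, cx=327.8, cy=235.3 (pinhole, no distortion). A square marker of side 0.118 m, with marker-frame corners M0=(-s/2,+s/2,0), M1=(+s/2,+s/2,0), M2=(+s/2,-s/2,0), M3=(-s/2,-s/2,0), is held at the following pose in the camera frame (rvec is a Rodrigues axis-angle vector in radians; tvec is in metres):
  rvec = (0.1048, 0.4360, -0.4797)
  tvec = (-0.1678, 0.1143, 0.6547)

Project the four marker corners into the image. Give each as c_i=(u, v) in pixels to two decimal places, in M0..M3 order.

c0=(217.64, 459.77) c1=(268.58, 414.48) c2=(233.53, 282.34) c3=(185.23, 337.45)

Intrinsics K: fx=400.0, fy=797.1, cx=327.8, cy=235.3
Marker side s = 0.118 m; corners in marker frame (Z=0):
  M0 = (-0.0590, +0.0590, 0)
  M1 = (+0.0590, +0.0590, 0)
  M2 = (+0.0590, -0.0590, 0)
  M3 = (-0.0590, -0.0590, 0)
rvec = (0.1048, 0.4360, -0.4797), |rvec| = θ = 0.65665 rad = 37.623°
Rodrigues: sinθ=0.61047, 1−cosθ=0.20796; R = I + sinθ·[k]× + (1−cosθ)·[k]×²:
    [+0.79734 +0.46800 +0.38109]
    [-0.42392 +0.88372 -0.19830]
    [-0.42958 -0.00344 +0.90302]
t = (-0.1678, 0.1143, 0.6547) m
M0: Pc = R·M0+t = (-0.18723, +0.19145, +0.67984); u = 400.0·(-0.18723)/0.67984 + 327.8 = 217.6386, v = 797.1·(+0.19145)/0.67984 + 235.3 = 459.7723
M1: Pc = R·M1+t = (-0.09315, +0.14143, +0.62915); u = 400.0·(-0.09315)/0.62915 + 327.8 = 268.5805, v = 797.1·(+0.14143)/0.62915 + 235.3 = 414.4814
M2: Pc = R·M2+t = (-0.14837, +0.03715, +0.62956); u = 400.0·(-0.14837)/0.62956 + 327.8 = 233.5313, v = 797.1·(+0.03715)/0.62956 + 235.3 = 282.3351
M3: Pc = R·M3+t = (-0.24245, +0.08717, +0.68025); u = 400.0·(-0.24245)/0.68025 + 327.8 = 185.2315, v = 797.1·(+0.08717)/0.68025 + 235.3 = 337.4462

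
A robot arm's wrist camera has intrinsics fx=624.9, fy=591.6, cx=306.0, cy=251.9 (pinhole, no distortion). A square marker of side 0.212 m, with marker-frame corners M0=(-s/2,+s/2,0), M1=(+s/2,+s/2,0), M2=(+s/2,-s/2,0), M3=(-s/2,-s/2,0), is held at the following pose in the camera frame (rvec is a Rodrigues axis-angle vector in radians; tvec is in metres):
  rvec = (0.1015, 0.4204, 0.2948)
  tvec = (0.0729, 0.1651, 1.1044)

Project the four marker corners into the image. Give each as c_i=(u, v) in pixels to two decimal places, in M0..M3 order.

Intrinsics K: fx=624.9, fy=591.6, cx=306.0, cy=251.9
Marker side s = 0.212 m; corners in marker frame (Z=0):
  M0 = (-0.1060, +0.1060, 0)
  M1 = (+0.1060, +0.1060, 0)
  M2 = (+0.1060, -0.1060, 0)
  M3 = (-0.1060, -0.1060, 0)
rvec = (0.1015, 0.4204, 0.2948), |rvec| = θ = 0.52340 rad = 29.988°
Rodrigues: sinθ=0.49983, 1−cosθ=0.13387; R = I + sinθ·[k]× + (1−cosθ)·[k]×²:
    [+0.87116 -0.26067 +0.41609]
    [+0.30238 +0.95249 -0.03636]
    [-0.38684 +0.15749 +0.90860]
t = (0.0729, 0.1651, 1.1044) m
M0: Pc = R·M0+t = (-0.04707, +0.23401, +1.16210); u = 624.9·(-0.04707)/1.16210 + 306.0 = 280.6867, v = 591.6·(+0.23401)/1.16210 + 251.9 = 371.0308
M1: Pc = R·M1+t = (+0.13761, +0.29812, +1.08009); u = 624.9·(+0.13761)/1.08009 + 306.0 = 385.6172, v = 591.6·(+0.29812)/1.08009 + 251.9 = 415.1880
M2: Pc = R·M2+t = (+0.19287, +0.09619, +1.04670); u = 624.9·(+0.19287)/1.04670 + 306.0 = 421.1495, v = 591.6·(+0.09619)/1.04670 + 251.9 = 306.2656
M3: Pc = R·M3+t = (+0.00819, +0.03208, +1.12871); u = 624.9·(+0.00819)/1.12871 + 306.0 = 310.5333, v = 591.6·(+0.03208)/1.12871 + 251.9 = 268.7163

c0=(280.69, 371.03) c1=(385.62, 415.19) c2=(421.15, 306.27) c3=(310.53, 268.72)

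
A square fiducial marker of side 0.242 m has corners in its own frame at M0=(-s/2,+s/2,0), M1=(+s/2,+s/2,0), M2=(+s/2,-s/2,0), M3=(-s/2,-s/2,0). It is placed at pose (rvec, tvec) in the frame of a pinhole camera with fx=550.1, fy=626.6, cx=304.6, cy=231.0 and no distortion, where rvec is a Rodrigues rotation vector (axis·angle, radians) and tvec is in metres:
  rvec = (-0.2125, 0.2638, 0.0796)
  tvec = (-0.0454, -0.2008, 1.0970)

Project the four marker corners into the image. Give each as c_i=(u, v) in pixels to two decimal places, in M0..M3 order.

c0=(217.68, 180.57) c1=(335.39, 184.76) c2=(346.97, 51.05) c3=(233.50, 54.52)

Intrinsics K: fx=550.1, fy=626.6, cx=304.6, cy=231.0
Marker side s = 0.242 m; corners in marker frame (Z=0):
  M0 = (-0.1210, +0.1210, 0)
  M1 = (+0.1210, +0.1210, 0)
  M2 = (+0.1210, -0.1210, 0)
  M3 = (-0.1210, -0.1210, 0)
rvec = (-0.2125, 0.2638, 0.0796), |rvec| = θ = 0.34797 rad = 19.937°
Rodrigues: sinθ=0.34099, 1−cosθ=0.05993; R = I + sinθ·[k]× + (1−cosθ)·[k]×²:
    [+0.96242 -0.10575 +0.25014]
    [+0.05026 +0.97451 +0.21863]
    [-0.26688 -0.19784 +0.94320]
t = (-0.0454, -0.2008, 1.0970) m
M0: Pc = R·M0+t = (-0.17465, -0.08896, +1.10535); u = 550.1·(-0.17465)/1.10535 + 304.6 = 217.6829, v = 626.6·(-0.08896)/1.10535 + 231.0 = 180.5678
M1: Pc = R·M1+t = (+0.05826, -0.07680, +1.04077); u = 550.1·(+0.05826)/1.04077 + 304.6 = 335.3917, v = 626.6·(-0.07680)/1.04077 + 231.0 = 184.7604
M2: Pc = R·M2+t = (+0.08385, -0.31264, +1.08865); u = 550.1·(+0.08385)/1.08865 + 304.6 = 346.9691, v = 626.6·(-0.31264)/1.08865 + 231.0 = 51.0544
M3: Pc = R·M3+t = (-0.14906, -0.32480, +1.15323); u = 550.1·(-0.14906)/1.15323 + 304.6 = 233.4988, v = 626.6·(-0.32480)/1.15323 + 231.0 = 54.5239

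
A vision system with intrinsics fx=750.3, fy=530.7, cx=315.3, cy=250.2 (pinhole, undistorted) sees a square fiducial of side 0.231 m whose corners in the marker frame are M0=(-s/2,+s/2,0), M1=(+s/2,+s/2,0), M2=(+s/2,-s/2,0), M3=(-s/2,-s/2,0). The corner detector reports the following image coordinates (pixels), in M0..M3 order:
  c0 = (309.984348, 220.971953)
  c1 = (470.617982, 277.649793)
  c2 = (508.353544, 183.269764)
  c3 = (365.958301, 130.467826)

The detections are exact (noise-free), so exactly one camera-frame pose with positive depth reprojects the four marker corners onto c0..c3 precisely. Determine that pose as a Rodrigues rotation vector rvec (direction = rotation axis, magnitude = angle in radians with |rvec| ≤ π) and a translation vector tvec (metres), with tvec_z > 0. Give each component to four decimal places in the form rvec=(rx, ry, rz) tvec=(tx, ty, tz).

Intrinsics K: fx=750.3, fy=530.7, cx=315.3, cy=250.2
Marker side s = 0.231 m; corners in marker frame (Z=0):
  M0 = (-0.1155, +0.1155, 0)
  M1 = (+0.1155, +0.1155, 0)
  M2 = (+0.1155, -0.1155, 0)
  M3 = (-0.1155, -0.1155, 0)
Detected image corners:
  c0 = (309.984348, 220.971953) px
  c1 = (470.617982, 277.649793) px
  c2 = (508.353544, 183.269764) px
  c3 = (365.958301, 130.467826) px
Planar DLT: solve 8×8 A·h = b for H (H[2,2]=1):
  H  [+698.11573 -404.19764 +415.98843]
  H  [+258.30792 +301.20128 +200.82474]
  H  [+0.10740 -0.48789 +1.00000]
B = K⁻¹H; ‖b₁‖=0.992724, ‖b₂‖=0.992724; λ = 2/(‖b₁‖+‖b₂‖) = 1.007329, sign → tz>0 ⇒ λ=+1.007329
r₁ = λ·B[:,0] = (+0.89181,+0.43929,+0.10819); r₂ = λ·B[:,1] = (-0.33613,+0.80342,-0.49146)
r₃ = r₁×r₂ = (-0.30281,+0.40192,+0.86415); SVD([r₁ r₂ r₃]) → R = UVᵀ:
  R  [+0.89181 -0.33613 -0.30281]
  R  [+0.43929 +0.80342 +0.40192]
  R  [+0.10819 -0.49146 +0.86415]
t = (+0.13518, -0.09372, +1.00733) m
tr R = 2.559374; θ = arccos((tr R − 1)/2) = 0.676630 rad = 38.768°
axis k = ((R−Rᵀ)₃₂, (R−Rᵀ)₁₃, (R−Rᵀ)₂₁) / (2 sinθ) = (-0.713376, -0.328186, +0.619184)
rvec = θ·k = (-0.482692, -0.222060, +0.418959)

rvec=(-0.4827, -0.2221, 0.4190) tvec=(0.1352, -0.0937, 1.0073)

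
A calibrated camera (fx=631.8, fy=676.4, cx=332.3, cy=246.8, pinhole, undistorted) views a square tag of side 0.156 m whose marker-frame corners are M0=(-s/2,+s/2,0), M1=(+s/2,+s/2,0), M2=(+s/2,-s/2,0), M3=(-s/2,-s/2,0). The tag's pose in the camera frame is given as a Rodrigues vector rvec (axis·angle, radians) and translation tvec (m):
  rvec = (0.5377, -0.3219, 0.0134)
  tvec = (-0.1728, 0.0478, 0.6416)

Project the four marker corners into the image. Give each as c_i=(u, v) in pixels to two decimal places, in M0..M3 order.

c0=(87.63, 370.81) c1=(237.03, 351.77) c2=(240.29, 219.98) c3=(70.98, 230.76)

Intrinsics K: fx=631.8, fy=676.4, cx=332.3, cy=246.8
Marker side s = 0.156 m; corners in marker frame (Z=0):
  M0 = (-0.0780, +0.0780, 0)
  M1 = (+0.0780, +0.0780, 0)
  M2 = (+0.0780, -0.0780, 0)
  M3 = (-0.0780, -0.0780, 0)
rvec = (0.5377, -0.3219, 0.0134), |rvec| = θ = 0.62683 rad = 35.915°
Rodrigues: sinθ=0.58658, 1−cosθ=0.19011; R = I + sinθ·[k]× + (1−cosθ)·[k]×²:
    [+0.94978 -0.09629 -0.29774]
    [-0.07121 +0.86002 -0.50526]
    [+0.30472 +0.50109 +0.80998]
t = (-0.1728, 0.0478, 0.6416) m
M0: Pc = R·M0+t = (-0.25439, +0.12044, +0.65692); u = 631.8·(-0.25439)/0.65692 + 332.3 = 87.6336, v = 676.4·(+0.12044)/0.65692 + 246.8 = 370.8079
M1: Pc = R·M1+t = (-0.10623, +0.10933, +0.70445); u = 631.8·(-0.10623)/0.70445 + 332.3 = 237.0280, v = 676.4·(+0.10933)/0.70445 + 246.8 = 351.7742
M2: Pc = R·M2+t = (-0.09121, -0.02484, +0.62628); u = 631.8·(-0.09121)/0.62628 + 332.3 = 240.2895, v = 676.4·(-0.02484)/0.62628 + 246.8 = 219.9766
M3: Pc = R·M3+t = (-0.23937, -0.01373, +0.57875); u = 631.8·(-0.23937)/0.57875 + 332.3 = 70.9848, v = 676.4·(-0.01373)/0.57875 + 246.8 = 230.7559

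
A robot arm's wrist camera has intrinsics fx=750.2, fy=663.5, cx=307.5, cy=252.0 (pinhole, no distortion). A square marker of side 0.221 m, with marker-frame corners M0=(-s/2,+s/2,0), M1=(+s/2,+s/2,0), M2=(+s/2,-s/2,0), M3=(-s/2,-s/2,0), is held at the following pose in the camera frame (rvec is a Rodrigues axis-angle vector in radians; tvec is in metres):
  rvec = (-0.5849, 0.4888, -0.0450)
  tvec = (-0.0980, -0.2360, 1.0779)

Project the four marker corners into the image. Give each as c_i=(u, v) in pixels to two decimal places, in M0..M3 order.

c0=(162.24, 174.76) c1=(299.22, 140.48) c2=(314.63, 40.22) c3=(190.21, 79.09)

Intrinsics K: fx=750.2, fy=663.5, cx=307.5, cy=252.0
Marker side s = 0.221 m; corners in marker frame (Z=0):
  M0 = (-0.1105, +0.1105, 0)
  M1 = (+0.1105, +0.1105, 0)
  M2 = (+0.1105, -0.1105, 0)
  M3 = (-0.1105, -0.1105, 0)
rvec = (-0.5849, 0.4888, -0.0450), |rvec| = θ = 0.76358 rad = 43.750°
Rodrigues: sinθ=0.69151, 1−cosθ=0.27764; R = I + sinθ·[k]× + (1−cosθ)·[k]×²:
    [+0.88527 -0.09538 +0.45520]
    [-0.17689 +0.83613 +0.51922]
    [-0.43013 -0.54017 +0.72333]
t = (-0.0980, -0.2360, 1.0779) m
M0: Pc = R·M0+t = (-0.20636, -0.12406, +1.06574); u = 750.2·(-0.20636)/1.06574 + 307.5 = 162.2370, v = 663.5·(-0.12406)/1.06574 + 252.0 = 174.7632
M1: Pc = R·M1+t = (-0.01072, -0.16315, +0.97068); u = 750.2·(-0.01072)/0.97068 + 307.5 = 299.2164, v = 663.5·(-0.16315)/0.97068 + 252.0 = 140.4779
M2: Pc = R·M2+t = (+0.01036, -0.34794, +1.09006); u = 750.2·(+0.01036)/1.09006 + 307.5 = 314.6313, v = 663.5·(-0.34794)/1.09006 + 252.0 = 40.2155
M3: Pc = R·M3+t = (-0.18528, -0.30885, +1.18512); u = 750.2·(-0.18528)/1.18512 + 307.5 = 190.2134, v = 663.5·(-0.30885)/1.18512 + 252.0 = 79.0894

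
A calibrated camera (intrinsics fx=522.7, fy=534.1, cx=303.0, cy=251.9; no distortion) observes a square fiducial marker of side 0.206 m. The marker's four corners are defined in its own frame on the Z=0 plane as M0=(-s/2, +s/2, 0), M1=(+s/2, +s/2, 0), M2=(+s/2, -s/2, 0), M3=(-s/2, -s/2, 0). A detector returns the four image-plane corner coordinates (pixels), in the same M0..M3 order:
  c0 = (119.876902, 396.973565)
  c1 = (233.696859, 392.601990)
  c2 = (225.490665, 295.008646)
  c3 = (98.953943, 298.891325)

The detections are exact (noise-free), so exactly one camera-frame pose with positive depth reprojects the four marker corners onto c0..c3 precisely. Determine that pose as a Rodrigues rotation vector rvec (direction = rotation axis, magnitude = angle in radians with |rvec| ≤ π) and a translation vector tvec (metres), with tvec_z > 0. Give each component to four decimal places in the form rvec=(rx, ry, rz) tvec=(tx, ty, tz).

rvec=(0.4787, -0.0471, -0.0164) tvec=(-0.2305, 0.1639, 0.9069)

Intrinsics K: fx=522.7, fy=534.1, cx=303.0, cy=251.9
Marker side s = 0.206 m; corners in marker frame (Z=0):
  M0 = (-0.1030, +0.1030, 0)
  M1 = (+0.1030, +0.1030, 0)
  M2 = (+0.1030, -0.1030, 0)
  M3 = (-0.1030, -0.1030, 0)
Detected image corners:
  c0 = (119.876902, 396.973565) px
  c1 = (233.696859, 392.601990) px
  c2 = (225.490665, 295.008646) px
  c3 = (98.953943, 298.891325) px
Planar DLT: solve 8×8 A·h = b for H (H[2,2]=1):
  H  [+589.51955 +156.68716 +170.16853]
  H  [-4.29326 +650.68198 +348.41946]
  H  [+0.04569 +0.50813 +1.00000]
B = K⁻¹H; ‖b₁‖=1.102693, ‖b₂‖=1.102693; λ = 2/(‖b₁‖+‖b₂‖) = 0.906871, sign → tz>0 ⇒ λ=+0.906871
r₁ = λ·B[:,0] = (+0.99878,-0.02683,+0.04144); r₂ = λ·B[:,1] = (+0.00472,+0.88749,+0.46081)
r₃ = r₁×r₂ = (-0.04914,-0.46005,+0.88653); SVD([r₁ r₂ r₃]) → R = UVᵀ:
  R  [+0.99878 +0.00472 -0.04914]
  R  [-0.02683 +0.88749 -0.46005]
  R  [+0.04144 +0.46081 +0.88653]
t = (-0.23046, +0.16388, +0.90687) m
tr R = 2.772799; θ = arccos((tr R − 1)/2) = 0.481288 rad = 27.576°
axis k = ((R−Rᵀ)₃₂, (R−Rᵀ)₁₃, (R−Rᵀ)₂₁) / (2 sinθ) = (+0.994619, -0.097831, -0.034085)
rvec = θ·k = (+0.478699, -0.047085, -0.016405)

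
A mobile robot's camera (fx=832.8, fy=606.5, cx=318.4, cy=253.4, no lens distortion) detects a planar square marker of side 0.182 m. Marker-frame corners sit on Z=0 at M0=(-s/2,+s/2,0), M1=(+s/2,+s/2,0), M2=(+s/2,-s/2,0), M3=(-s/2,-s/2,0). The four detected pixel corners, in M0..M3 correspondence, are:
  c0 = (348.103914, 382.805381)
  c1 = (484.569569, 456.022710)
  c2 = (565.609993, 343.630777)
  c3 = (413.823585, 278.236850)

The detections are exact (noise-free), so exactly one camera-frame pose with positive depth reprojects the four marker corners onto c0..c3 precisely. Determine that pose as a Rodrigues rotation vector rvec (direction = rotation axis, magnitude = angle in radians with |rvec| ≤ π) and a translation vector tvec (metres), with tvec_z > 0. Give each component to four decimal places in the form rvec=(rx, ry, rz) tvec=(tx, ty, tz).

Intrinsics K: fx=832.8, fy=606.5, cx=318.4, cy=253.4
Marker side s = 0.182 m; corners in marker frame (Z=0):
  M0 = (-0.0910, +0.0910, 0)
  M1 = (+0.0910, +0.0910, 0)
  M2 = (+0.0910, -0.0910, 0)
  M3 = (-0.0910, -0.0910, 0)
Detected image corners:
  c0 = (348.103914, 382.805381) px
  c1 = (484.569569, 456.022710) px
  c2 = (565.609993, 343.630777) px
  c3 = (413.823585, 278.236850) px
Planar DLT: solve 8×8 A·h = b for H (H[2,2]=1):
  H  [+527.78649 -270.27153 +448.25640]
  H  [+169.35852 +700.25731 +364.76711]
  H  [-0.58056 +0.28849 +1.00000]
B = K⁻¹H; ‖b₁‖=1.158263, ‖b₂‖=1.158263; λ = 2/(‖b₁‖+‖b₂‖) = 0.863362, sign → tz>0 ⇒ λ=+0.863362
r₁ = λ·B[:,0] = (+0.73879,+0.45050,-0.50123); r₂ = λ·B[:,1] = (-0.37541,+0.89276,+0.24907)
r₃ = r₁×r₂ = (+0.55969,+0.00416,+0.82869); SVD([r₁ r₂ r₃]) → R = UVᵀ:
  R  [+0.73879 -0.37541 +0.55969]
  R  [+0.45050 +0.89276 +0.00416]
  R  [-0.50123 +0.24907 +0.82869]
t = (+0.13462, +0.15853, +0.86336) m
tr R = 2.460246; θ = arccos((tr R − 1)/2) = 0.752295 rad = 43.103°
axis k = ((R−Rᵀ)₃₂, (R−Rᵀ)₁₃, (R−Rᵀ)₂₁) / (2 sinθ) = (+0.179204, +0.776307, +0.604346)
rvec = θ·k = (+0.134814, +0.584011, +0.454646)

rvec=(0.1348, 0.5840, 0.4546) tvec=(0.1346, 0.1585, 0.8634)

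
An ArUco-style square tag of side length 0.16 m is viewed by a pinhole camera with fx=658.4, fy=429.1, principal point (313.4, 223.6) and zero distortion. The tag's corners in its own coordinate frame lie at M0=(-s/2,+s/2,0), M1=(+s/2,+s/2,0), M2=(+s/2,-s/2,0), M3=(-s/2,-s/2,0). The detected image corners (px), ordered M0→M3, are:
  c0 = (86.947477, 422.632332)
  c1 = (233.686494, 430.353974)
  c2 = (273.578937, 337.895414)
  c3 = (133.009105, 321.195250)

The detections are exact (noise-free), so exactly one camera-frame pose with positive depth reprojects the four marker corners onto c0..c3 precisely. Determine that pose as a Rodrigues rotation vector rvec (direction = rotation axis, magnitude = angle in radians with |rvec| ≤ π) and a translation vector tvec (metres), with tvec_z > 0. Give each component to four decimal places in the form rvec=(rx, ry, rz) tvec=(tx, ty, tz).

Intrinsics K: fx=658.4, fy=429.1, cx=313.4, cy=223.6
Marker side s = 0.16 m; corners in marker frame (Z=0):
  M0 = (-0.0800, +0.0800, 0)
  M1 = (+0.0800, +0.0800, 0)
  M2 = (+0.0800, -0.0800, 0)
  M3 = (-0.0800, -0.0800, 0)
Detected image corners:
  c0 = (86.947477, 422.632332) px
  c1 = (233.686494, 430.353974) px
  c2 = (273.578937, 337.895414) px
  c3 = (133.009105, 321.195250) px
Planar DLT: solve 8×8 A·h = b for H (H[2,2]=1):
  H  [+1005.03371 -284.38183 +185.35573]
  H  [+299.70076 +569.90450 +377.95170]
  H  [+0.59038 -0.09178 +1.00000]
B = K⁻¹H; ‖b₁‖=1.432631, ‖b₂‖=1.432631; λ = 2/(‖b₁‖+‖b₂‖) = 0.698016, sign → tz>0 ⇒ λ=+0.698016
r₁ = λ·B[:,0] = (+0.86935,+0.27278,+0.41210); r₂ = λ·B[:,1] = (-0.27100,+0.96045,-0.06406)
r₃ = r₁×r₂ = (-0.41327,-0.05598,+0.90888); SVD([r₁ r₂ r₃]) → R = UVᵀ:
  R  [+0.86935 -0.27100 -0.41327]
  R  [+0.27278 +0.96045 -0.05598]
  R  [+0.41210 -0.06406 +0.90888]
t = (-0.13575, +0.25108, +0.69802) m
tr R = 2.738678; θ = arccos((tr R − 1)/2) = 0.516933 rad = 29.618°
axis k = ((R−Rᵀ)₃₂, (R−Rᵀ)₁₃, (R−Rᵀ)₂₁) / (2 sinθ) = (-0.008173, -0.835029, +0.550145)
rvec = θ·k = (-0.004225, -0.431655, +0.284388)

rvec=(-0.0042, -0.4317, 0.2844) tvec=(-0.1357, 0.2511, 0.6980)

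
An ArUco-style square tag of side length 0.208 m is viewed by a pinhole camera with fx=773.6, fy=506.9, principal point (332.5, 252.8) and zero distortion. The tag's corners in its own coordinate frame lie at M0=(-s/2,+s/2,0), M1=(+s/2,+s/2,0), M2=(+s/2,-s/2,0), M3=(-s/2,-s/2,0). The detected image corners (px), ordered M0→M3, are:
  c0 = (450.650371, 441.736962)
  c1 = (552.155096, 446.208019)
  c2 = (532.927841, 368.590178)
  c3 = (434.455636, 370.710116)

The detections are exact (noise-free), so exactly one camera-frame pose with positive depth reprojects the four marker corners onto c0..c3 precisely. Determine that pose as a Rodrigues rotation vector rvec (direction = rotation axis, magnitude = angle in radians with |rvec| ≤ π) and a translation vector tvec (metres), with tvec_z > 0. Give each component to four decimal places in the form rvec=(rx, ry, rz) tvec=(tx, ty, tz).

Intrinsics K: fx=773.6, fy=506.9, cx=332.5, cy=252.8
Marker side s = 0.208 m; corners in marker frame (Z=0):
  M0 = (-0.1040, +0.1040, 0)
  M1 = (+0.1040, +0.1040, 0)
  M2 = (+0.1040, -0.1040, 0)
  M3 = (-0.1040, -0.1040, 0)
Detected image corners:
  c0 = (450.650371, 441.736962) px
  c1 = (552.155096, 446.208019) px
  c2 = (532.927841, 368.590178) px
  c3 = (434.455636, 370.710116) px
Planar DLT: solve 8×8 A·h = b for H (H[2,2]=1):
  H  [+271.21101 +50.10764 +490.27134]
  H  [-167.45565 +327.94269 +406.51290]
  H  [-0.42524 -0.07049 +1.00000]
B = K⁻¹H; ‖b₁‖=0.692302, ‖b₂‖=0.692302; λ = 2/(‖b₁‖+‖b₂‖) = 1.444456, sign → tz>0 ⇒ λ=+1.444456
r₁ = λ·B[:,0] = (+0.77041,-0.17085,-0.61424); r₂ = λ·B[:,1] = (+0.13732,+0.98528,-0.10182)
r₃ = r₁×r₂ = (+0.62259,-0.00591,+0.78253); SVD([r₁ r₂ r₃]) → R = UVᵀ:
  R  [+0.77041 +0.13732 +0.62259]
  R  [-0.17085 +0.98528 -0.00591]
  R  [-0.61424 -0.10182 +0.78253]
t = (+0.29459, +0.43802, +1.44446) m
tr R = 2.538211; θ = arccos((tr R − 1)/2) = 0.693356 rad = 39.726°
axis k = ((R−Rᵀ)₃₂, (R−Rᵀ)₁₃, (R−Rᵀ)₂₁) / (2 sinθ) = (-0.075033, +0.967598, -0.241090)
rvec = θ·k = (-0.052024, +0.670890, -0.167161)

rvec=(-0.0520, 0.6709, -0.1672) tvec=(0.2946, 0.4380, 1.4445)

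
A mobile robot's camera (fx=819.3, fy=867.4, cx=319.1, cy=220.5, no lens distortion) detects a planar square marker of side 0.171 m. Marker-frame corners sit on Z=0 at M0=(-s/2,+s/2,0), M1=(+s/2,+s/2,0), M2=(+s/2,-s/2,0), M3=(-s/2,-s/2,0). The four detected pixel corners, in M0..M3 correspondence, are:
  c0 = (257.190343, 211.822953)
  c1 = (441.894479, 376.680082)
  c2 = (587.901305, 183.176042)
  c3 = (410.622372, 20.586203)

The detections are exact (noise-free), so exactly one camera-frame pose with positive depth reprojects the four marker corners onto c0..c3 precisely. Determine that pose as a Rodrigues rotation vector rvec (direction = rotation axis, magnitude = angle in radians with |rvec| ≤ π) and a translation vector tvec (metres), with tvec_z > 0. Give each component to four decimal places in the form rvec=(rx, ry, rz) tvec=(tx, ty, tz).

rvec=(-0.0818, -0.0805, 0.6992) tvec=(0.0765, -0.0157, 0.5858)

Intrinsics K: fx=819.3, fy=867.4, cx=319.1, cy=220.5
Marker side s = 0.171 m; corners in marker frame (Z=0):
  M0 = (-0.0855, +0.0855, 0)
  M1 = (+0.0855, +0.0855, 0)
  M2 = (+0.0855, -0.0855, 0)
  M3 = (-0.0855, -0.0855, 0)
Detected image corners:
  c0 = (257.190343, 211.822953) px
  c1 = (441.894479, 376.680082) px
  c2 = (587.901305, 183.176042) px
  c3 = (410.622372, 20.586203) px
Planar DLT: solve 8×8 A·h = b for H (H[2,2]=1):
  H  [+1091.79458 -949.35716 +426.13159]
  H  [+973.07053 +1090.50490 +197.18889]
  H  [+0.07938 -0.17425 +1.00000]
B = K⁻¹H; ‖b₁‖=1.707130, ‖b₂‖=1.707130; λ = 2/(‖b₁‖+‖b₂‖) = 0.585779, sign → tz>0 ⇒ λ=+0.585779
r₁ = λ·B[:,0] = (+0.76250,+0.64532,+0.04650); r₂ = λ·B[:,1] = (-0.63901,+0.76239,-0.10207)
r₃ = r₁×r₂ = (-0.10132,+0.04812,+0.99369); SVD([r₁ r₂ r₃]) → R = UVᵀ:
  R  [+0.76250 -0.63901 -0.10132]
  R  [+0.64532 +0.76239 +0.04812]
  R  [+0.04650 -0.10207 +0.99369]
t = (+0.07652, -0.01574, +0.58578) m
tr R = 2.518580; θ = arccos((tr R − 1)/2) = 0.708575 rad = 40.598°
axis k = ((R−Rᵀ)₃₂, (R−Rᵀ)₁₃, (R−Rᵀ)₂₁) / (2 sinθ) = (-0.115397, -0.113574, +0.986805)
rvec = θ·k = (-0.081767, -0.080475, +0.699225)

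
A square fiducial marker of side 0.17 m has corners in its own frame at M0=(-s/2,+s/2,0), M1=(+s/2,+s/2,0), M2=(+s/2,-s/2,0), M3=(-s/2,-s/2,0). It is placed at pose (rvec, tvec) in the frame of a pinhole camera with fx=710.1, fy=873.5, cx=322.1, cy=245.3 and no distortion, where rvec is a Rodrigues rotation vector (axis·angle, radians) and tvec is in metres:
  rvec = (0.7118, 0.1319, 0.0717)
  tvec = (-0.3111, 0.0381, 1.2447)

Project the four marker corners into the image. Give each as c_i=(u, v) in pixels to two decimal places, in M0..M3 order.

c0=(106.70, 307.31) c1=(196.39, 320.79) c2=(186.64, 232.94) c3=(88.74, 219.41)

Intrinsics K: fx=710.1, fy=873.5, cx=322.1, cy=245.3
Marker side s = 0.17 m; corners in marker frame (Z=0):
  M0 = (-0.0850, +0.0850, 0)
  M1 = (+0.0850, +0.0850, 0)
  M2 = (+0.0850, -0.0850, 0)
  M3 = (-0.0850, -0.0850, 0)
rvec = (0.7118, 0.1319, 0.0717), |rvec| = θ = 0.72746 rad = 41.680°
Rodrigues: sinθ=0.66497, 1−cosθ=0.25313; R = I + sinθ·[k]× + (1−cosθ)·[k]×²:
    [+0.98922 -0.02063 +0.14498]
    [+0.11045 +0.75519 -0.64614]
    [-0.09616 +0.65518 +0.74933]
t = (-0.3111, 0.0381, 1.2447) m
M0: Pc = R·M0+t = (-0.39694, +0.09290, +1.30856); u = 710.1·(-0.39694)/1.30856 + 322.1 = 106.6996, v = 873.5·(+0.09290)/1.30856 + 245.3 = 307.3149
M1: Pc = R·M1+t = (-0.22877, +0.11168, +1.29222); u = 710.1·(-0.22877)/1.29222 + 322.1 = 196.3861, v = 873.5·(+0.11168)/1.29222 + 245.3 = 320.7918
M2: Pc = R·M2+t = (-0.22526, -0.01670, +1.18084); u = 710.1·(-0.22526)/1.18084 + 322.1 = 186.6375, v = 873.5·(-0.01670)/1.18084 + 245.3 = 232.9445
M3: Pc = R·M3+t = (-0.39343, -0.03548, +1.19718); u = 710.1·(-0.39343)/1.19718 + 322.1 = 88.7400, v = 873.5·(-0.03548)/1.19718 + 245.3 = 219.4133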